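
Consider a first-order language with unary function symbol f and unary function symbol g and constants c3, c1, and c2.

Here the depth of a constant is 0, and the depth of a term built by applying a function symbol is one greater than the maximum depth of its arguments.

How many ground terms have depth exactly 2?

12

If N_k denotes the number of depth-≤k ground terms, the 3 constants give N_0 = 3, and each function symbol of arity r contributes N_{k-1}^r new terms at level k: N_k = 3 + N_{k-1} + N_{k-1}.
N_0 = 3
N_1 = 3 + 3 + 3 = 9
N_2 = 3 + 9 + 9 = 21
Terms of depth exactly 2: N_2 − N_1 = 21 − 9 = 12.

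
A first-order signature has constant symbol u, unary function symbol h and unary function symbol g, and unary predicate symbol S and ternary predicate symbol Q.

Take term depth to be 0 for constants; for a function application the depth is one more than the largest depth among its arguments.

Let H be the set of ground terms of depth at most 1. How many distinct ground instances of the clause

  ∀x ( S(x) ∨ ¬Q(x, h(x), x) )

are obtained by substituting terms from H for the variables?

3

Ground terms of depth ≤ 1:
  If N_k denotes the number of depth-≤k ground terms, the 1 constant gives N_0 = 1, and each function symbol of arity r contributes N_{k-1}^r new terms at level k: N_k = 1 + N_{k-1} + N_{k-1}.
  N_0 = 1
  N_1 = 1 + 1 + 1 = 3
  Explicitly: u, h(u), g(u).
So there are 3 ground terms available for substitution.
There is 1 variable to instantiate (x),  occurring in at least one literal, so different choices give different ground instances.
Number of ground instances = 3.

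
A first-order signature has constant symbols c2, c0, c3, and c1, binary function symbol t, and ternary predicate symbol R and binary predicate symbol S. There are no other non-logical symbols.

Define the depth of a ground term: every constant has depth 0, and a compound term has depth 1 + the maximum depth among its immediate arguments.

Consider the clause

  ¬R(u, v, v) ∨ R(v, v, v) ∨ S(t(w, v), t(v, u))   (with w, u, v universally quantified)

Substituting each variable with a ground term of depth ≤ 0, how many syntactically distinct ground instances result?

Ground terms of depth ≤ 0:
  Let N_k = |{terms of depth ≤ k}|. Then N_0 = 4 and N_k = 4 + N_{k-1}^2 for k ≥ 1 (one summand per function symbol, arity giving the exponent).
  N_0 = 4
  Explicitly: c2, c0, c3, c1.
So there are 4 ground terms available for substitution.
Each of w, u, v ranges independently over the available ground terms, and distinct assignments produce distinct instances.
Number of ground instances = 4^3 = 64.

64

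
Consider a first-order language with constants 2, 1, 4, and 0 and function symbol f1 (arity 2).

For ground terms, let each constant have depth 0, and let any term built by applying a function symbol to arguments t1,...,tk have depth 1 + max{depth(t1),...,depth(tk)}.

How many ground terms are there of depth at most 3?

Write N_k for the number of ground terms of depth ≤ k. A term of depth ≤ k is either a constant or a function symbol applied to arguments of depth ≤ k−1, so N_k = 4 + N_{k-1}^2.
N_0 = 4
N_1 = 4 + 4^2 = 20
N_2 = 4 + 20^2 = 404
N_3 = 4 + 404^2 = 163220

163220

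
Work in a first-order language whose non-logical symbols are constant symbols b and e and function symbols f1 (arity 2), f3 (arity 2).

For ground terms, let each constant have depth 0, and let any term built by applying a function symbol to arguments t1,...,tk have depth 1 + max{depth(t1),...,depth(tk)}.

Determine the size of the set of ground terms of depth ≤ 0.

2

If N_k denotes the number of depth-≤k ground terms, the 2 constants give N_0 = 2, and each function symbol of arity r contributes N_{k-1}^r new terms at level k: N_k = 2 + N_{k-1}^2 + N_{k-1}^2.
N_0 = 2
Explicitly: b, e.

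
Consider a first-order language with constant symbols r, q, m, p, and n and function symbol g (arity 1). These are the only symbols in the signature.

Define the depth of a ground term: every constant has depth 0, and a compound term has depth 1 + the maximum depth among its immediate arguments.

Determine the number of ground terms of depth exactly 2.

Write N_k for the number of ground terms of depth ≤ k. A term of depth ≤ k is either a constant or a function symbol applied to arguments of depth ≤ k−1, so N_k = 5 + N_{k-1}.
N_0 = 5
N_1 = 5 + 5 = 10
N_2 = 5 + 10 = 15
Terms of depth exactly 2: N_2 − N_1 = 15 − 10 = 5.

5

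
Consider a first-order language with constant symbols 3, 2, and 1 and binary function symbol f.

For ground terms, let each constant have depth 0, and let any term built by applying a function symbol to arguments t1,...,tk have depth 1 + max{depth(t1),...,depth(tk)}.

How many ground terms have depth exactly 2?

135

Count level by level. With function symbols f/2, the terms of depth ≤ k are the 3 constants together with each function applied to depth-≤(k−1) tuples, so N_k = 3 + N_{k-1}^2.
N_0 = 3
N_1 = 3 + 3^2 = 12
N_2 = 3 + 12^2 = 147
Terms of depth exactly 2: N_2 − N_1 = 147 − 12 = 135.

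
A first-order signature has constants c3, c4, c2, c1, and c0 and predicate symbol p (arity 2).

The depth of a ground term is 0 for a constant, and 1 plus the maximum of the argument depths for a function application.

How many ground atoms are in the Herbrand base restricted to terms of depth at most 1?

25

First count ground terms of depth ≤ 1.
With no function symbols every ground term is a constant, so there are exactly 5 ground terms at every depth bound.
N_0 = 5
N_1 = 5
So |H| = 5.
For each predicate symbol, the number of ground atoms is |H| raised to its arity; summing:
  p: 5^2 = 25
Total ground atoms: 25.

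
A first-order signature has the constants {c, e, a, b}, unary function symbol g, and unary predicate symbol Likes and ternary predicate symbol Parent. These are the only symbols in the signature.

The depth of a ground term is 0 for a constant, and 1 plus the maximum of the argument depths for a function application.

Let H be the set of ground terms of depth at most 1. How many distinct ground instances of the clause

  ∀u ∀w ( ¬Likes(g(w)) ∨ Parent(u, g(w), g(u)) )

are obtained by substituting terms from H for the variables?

Ground terms of depth ≤ 1:
  Let N_k count ground terms of depth at most k. Each non-constant term of depth ≤ k is some function symbol applied to depth-≤(k−1) arguments, giving N_k = 4 + N_{k-1}.
  N_0 = 4
  N_1 = 4 + 4 = 8
So there are 8 ground terms available for substitution.
There are 2 variables to instantiate (u, w), each occurring in at least one literal, so different choices give different ground instances.
Number of ground instances = 8^2 = 64.

64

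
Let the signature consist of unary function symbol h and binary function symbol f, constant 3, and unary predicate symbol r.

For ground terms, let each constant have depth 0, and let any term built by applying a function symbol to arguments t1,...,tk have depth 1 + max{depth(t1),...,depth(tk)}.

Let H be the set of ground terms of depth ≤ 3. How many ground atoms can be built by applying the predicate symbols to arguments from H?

First count ground terms of depth ≤ 3.
If N_k denotes the number of depth-≤k ground terms, the 1 constant gives N_0 = 1, and each function symbol of arity r contributes N_{k-1}^r new terms at level k: N_k = 1 + N_{k-1} + N_{k-1}^2.
N_0 = 1
N_1 = 1 + 1 + 1^2 = 3
N_2 = 1 + 3 + 3^2 = 13
N_3 = 1 + 13 + 13^2 = 183
So |H| = 183.
Each predicate of arity r yields |H|^r ground atoms (one per choice of an r-tuple from H):
  r: 183
Total ground atoms: 183.

183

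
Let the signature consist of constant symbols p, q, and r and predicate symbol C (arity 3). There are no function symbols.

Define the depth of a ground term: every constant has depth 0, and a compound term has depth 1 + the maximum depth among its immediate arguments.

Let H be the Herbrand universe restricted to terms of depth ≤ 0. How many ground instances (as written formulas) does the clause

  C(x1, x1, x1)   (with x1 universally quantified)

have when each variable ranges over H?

Ground terms of depth ≤ 0:
  With no function symbols every ground term is a constant, so there are exactly 3 ground terms at every depth bound.
  N_0 = 3
  Explicitly: p, q, r.
So there are 3 ground terms available for substitution.
The clause has 1 distinct variable (x1), which appears in the body. In the free term algebra distinct substitutions yield syntactically distinct ground instances.
Number of ground instances = 3.

3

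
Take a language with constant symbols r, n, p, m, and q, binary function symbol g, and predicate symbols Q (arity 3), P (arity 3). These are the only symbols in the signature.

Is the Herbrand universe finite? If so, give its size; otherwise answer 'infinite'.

The signature has at least one function symbol (g, arity 2) and at least one constant (r).
Iterating g gives infinitely many distinct ground terms: r, g(r, r), g(g(r, r), g(r, r)), ...
So the Herbrand universe is infinite.

infinite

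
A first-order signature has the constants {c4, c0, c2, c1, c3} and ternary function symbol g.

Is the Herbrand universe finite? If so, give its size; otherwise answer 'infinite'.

The signature has at least one function symbol (g, arity 3) and at least one constant (c4).
Iterating g gives infinitely many distinct ground terms: c4, g(c4, c4, c4), g(g(c4, c4, c4), g(c4, c4, c4), g(c4, c4, c4)), ...
So the Herbrand universe is infinite.

infinite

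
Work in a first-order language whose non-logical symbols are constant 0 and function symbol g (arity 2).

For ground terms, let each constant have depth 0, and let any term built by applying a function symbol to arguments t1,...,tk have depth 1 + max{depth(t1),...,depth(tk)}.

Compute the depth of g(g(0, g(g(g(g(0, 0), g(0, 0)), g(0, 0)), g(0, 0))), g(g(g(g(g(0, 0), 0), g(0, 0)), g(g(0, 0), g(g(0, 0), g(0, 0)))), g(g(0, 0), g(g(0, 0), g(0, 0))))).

depth(g(0, 0)) = 1 + max(0, 0) = 1
depth(g(g(0, 0), g(0, 0))) = 1 + max(1, 1) = 2
depth(g(g(g(0, 0), g(0, 0)), g(0, 0))) = 1 + max(2, 1) = 3
depth(g(g(g(g(0, 0), g(0, 0)), g(0, 0)), g(0, 0))) = 1 + max(3, 1) = 4
depth(g(0, g(g(g(g(0, 0), g(0, 0)), g(0, 0)), g(0, 0)))) = 1 + max(0, 4) = 5
depth(g(g(0, 0), 0)) = 1 + max(1, 0) = 2
depth(g(g(g(0, 0), 0), g(0, 0))) = 1 + max(2, 1) = 3
depth(g(g(0, 0), g(g(0, 0), g(0, 0)))) = 1 + max(1, 2) = 3
depth(g(g(g(g(0, 0), 0), g(0, 0)), g(g(0, 0), g(g(0, 0), g(0, 0))))) = 1 + max(3, 3) = 4
depth(g(g(g(g(g(0, 0), 0), g(0, 0)), g(g(0, 0), g(g(0, 0), g(0, 0)))), g(g(0, 0), g(g(0, 0), g(0, 0))))) = 1 + max(4, 3) = 5
depth(g(g(0, g(g(g(g(0, 0), g(0, 0)), g(0, 0)), g(0, 0))), g(g(g(g(g(0, 0), 0), g(0, 0)), g(g(0, 0), g(g(0, 0), g(0, 0)))), g(g(0, 0), g(g(0, 0), g(0, 0)))))) = 1 + max(5, 5) = 6

6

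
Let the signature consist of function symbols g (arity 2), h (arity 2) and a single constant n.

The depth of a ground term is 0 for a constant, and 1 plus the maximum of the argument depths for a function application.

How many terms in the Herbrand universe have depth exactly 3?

Let N_k count ground terms of depth at most k. Each non-constant term of depth ≤ k is some function symbol applied to depth-≤(k−1) arguments, giving N_k = 1 + N_{k-1}^2 + N_{k-1}^2.
N_0 = 1
N_1 = 1 + 1^2 + 1^2 = 3
N_2 = 1 + 3^2 + 3^2 = 19
N_3 = 1 + 19^2 + 19^2 = 723
Terms of depth exactly 3: N_3 − N_2 = 723 − 19 = 704.

704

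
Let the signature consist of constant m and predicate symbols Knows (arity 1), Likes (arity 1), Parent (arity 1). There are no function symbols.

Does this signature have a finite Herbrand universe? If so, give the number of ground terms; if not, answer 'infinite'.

There are no function symbols, so the only ground term is the single constant.
The Herbrand universe is {m}, finite with 1 element.

1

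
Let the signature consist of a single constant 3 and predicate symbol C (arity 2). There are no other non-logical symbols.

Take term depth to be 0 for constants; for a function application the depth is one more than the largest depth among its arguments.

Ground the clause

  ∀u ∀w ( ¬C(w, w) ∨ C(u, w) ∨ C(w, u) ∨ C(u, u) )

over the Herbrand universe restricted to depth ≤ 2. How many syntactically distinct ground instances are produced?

Ground terms of depth ≤ 2:
  With no function symbols every ground term is a constant, so there is exactly 1 ground term at every depth bound.
  N_0 = 1
  N_1 = 1
  N_2 = 1
  Explicitly: 3.
So there is exactly 1 ground term available for substitution.
Each of u, w ranges independently over the available ground terms, and distinct assignments produce distinct instances.
Number of ground instances = 1^2 = 1.

1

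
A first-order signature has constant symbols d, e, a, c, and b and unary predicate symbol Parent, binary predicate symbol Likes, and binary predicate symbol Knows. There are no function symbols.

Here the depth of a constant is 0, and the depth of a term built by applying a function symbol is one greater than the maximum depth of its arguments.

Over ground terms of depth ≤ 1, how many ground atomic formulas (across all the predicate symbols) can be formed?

55

First count ground terms of depth ≤ 1.
With no function symbols every ground term is a constant, so there are exactly 5 ground terms at every depth bound.
N_0 = 5
N_1 = 5
So |H| = 5.
Ground atoms are formed by filling each argument slot of a predicate with a term from H, so an r-ary predicate gives |H|^r atoms:
  Parent: 5;  Likes: 5^2 = 25;  Knows: 5^2 = 25
Total ground atoms: 5 + 25 + 25 = 55.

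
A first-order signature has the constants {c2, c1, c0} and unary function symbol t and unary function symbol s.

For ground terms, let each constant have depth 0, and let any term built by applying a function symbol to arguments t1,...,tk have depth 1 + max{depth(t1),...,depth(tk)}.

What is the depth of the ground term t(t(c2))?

depth(t(c2)) = 1 + depth(c2) = 1 + 0 = 1
depth(t(t(c2))) = 1 + depth(t(c2)) = 1 + 1 = 2

2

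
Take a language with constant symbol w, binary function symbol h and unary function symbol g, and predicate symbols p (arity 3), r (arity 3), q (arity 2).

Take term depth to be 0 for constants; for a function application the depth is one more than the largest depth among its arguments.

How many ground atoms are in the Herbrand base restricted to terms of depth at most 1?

63

First count ground terms of depth ≤ 1.
If N_k denotes the number of depth-≤k ground terms, the 1 constant gives N_0 = 1, and each function symbol of arity r contributes N_{k-1}^r new terms at level k: N_k = 1 + N_{k-1}^2 + N_{k-1}.
N_0 = 1
N_1 = 1 + 1^2 + 1 = 3
So |H| = 3.
Each predicate of arity r yields |H|^r ground atoms (one per choice of an r-tuple from H):
  p: 3^3 = 27;  r: 3^3 = 27;  q: 3^2 = 9
Total ground atoms: 27 + 27 + 9 = 63.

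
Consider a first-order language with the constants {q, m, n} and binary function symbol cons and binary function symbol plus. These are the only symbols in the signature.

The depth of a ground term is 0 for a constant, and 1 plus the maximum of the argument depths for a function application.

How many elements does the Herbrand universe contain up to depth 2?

885

If N_k denotes the number of depth-≤k ground terms, the 3 constants give N_0 = 3, and each function symbol of arity r contributes N_{k-1}^r new terms at level k: N_k = 3 + N_{k-1}^2 + N_{k-1}^2.
N_0 = 3
N_1 = 3 + 3^2 + 3^2 = 21
N_2 = 3 + 21^2 + 21^2 = 885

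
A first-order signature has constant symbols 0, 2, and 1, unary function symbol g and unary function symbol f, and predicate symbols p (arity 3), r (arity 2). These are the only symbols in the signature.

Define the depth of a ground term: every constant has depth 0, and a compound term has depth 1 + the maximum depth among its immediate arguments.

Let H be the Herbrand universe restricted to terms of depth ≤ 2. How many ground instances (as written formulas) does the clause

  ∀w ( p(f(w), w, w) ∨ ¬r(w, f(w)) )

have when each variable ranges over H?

21

Ground terms of depth ≤ 2:
  Count level by level. With function symbols g/1, f/1, the terms of depth ≤ k are the 3 constants together with each function applied to depth-≤(k−1) tuples, so N_k = 3 + N_{k-1} + N_{k-1}.
  N_0 = 3
  N_1 = 3 + 3 + 3 = 9
  N_2 = 3 + 9 + 9 = 21
So there are 21 ground terms available for substitution.
There is 1 variable to instantiate (w),  occurring in at least one literal, so different choices give different ground instances.
Number of ground instances = 21.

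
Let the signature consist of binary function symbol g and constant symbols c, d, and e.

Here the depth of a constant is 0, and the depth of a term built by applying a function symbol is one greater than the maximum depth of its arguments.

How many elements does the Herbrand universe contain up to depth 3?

Let N_k count ground terms of depth at most k. Each non-constant term of depth ≤ k is some function symbol applied to depth-≤(k−1) arguments, giving N_k = 3 + N_{k-1}^2.
N_0 = 3
N_1 = 3 + 3^2 = 12
N_2 = 3 + 12^2 = 147
N_3 = 3 + 147^2 = 21612

21612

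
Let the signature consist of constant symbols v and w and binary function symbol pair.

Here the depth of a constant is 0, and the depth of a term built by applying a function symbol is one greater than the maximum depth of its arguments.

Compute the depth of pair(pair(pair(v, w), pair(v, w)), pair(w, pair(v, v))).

3

depth(pair(v, w)) = 1 + max(0, 0) = 1
depth(pair(pair(v, w), pair(v, w))) = 1 + max(1, 1) = 2
depth(pair(v, v)) = 1 + max(0, 0) = 1
depth(pair(w, pair(v, v))) = 1 + max(0, 1) = 2
depth(pair(pair(pair(v, w), pair(v, w)), pair(w, pair(v, v)))) = 1 + max(2, 2) = 3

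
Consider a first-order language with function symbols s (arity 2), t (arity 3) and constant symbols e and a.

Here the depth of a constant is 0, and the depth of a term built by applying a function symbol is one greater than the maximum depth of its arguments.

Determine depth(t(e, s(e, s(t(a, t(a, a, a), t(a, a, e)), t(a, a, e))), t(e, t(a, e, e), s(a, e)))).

depth(t(a, a, a)) = 1 + max(0, 0, 0) = 1
depth(t(a, a, e)) = 1 + max(0, 0, 0) = 1
depth(t(a, t(a, a, a), t(a, a, e))) = 1 + max(0, 1, 1) = 2
depth(s(t(a, t(a, a, a), t(a, a, e)), t(a, a, e))) = 1 + max(2, 1) = 3
depth(s(e, s(t(a, t(a, a, a), t(a, a, e)), t(a, a, e)))) = 1 + max(0, 3) = 4
depth(t(a, e, e)) = 1 + max(0, 0, 0) = 1
depth(s(a, e)) = 1 + max(0, 0) = 1
depth(t(e, t(a, e, e), s(a, e))) = 1 + max(0, 1, 1) = 2
depth(t(e, s(e, s(t(a, t(a, a, a), t(a, a, e)), t(a, a, e))), t(e, t(a, e, e), s(a, e)))) = 1 + max(0, 4, 2) = 5

5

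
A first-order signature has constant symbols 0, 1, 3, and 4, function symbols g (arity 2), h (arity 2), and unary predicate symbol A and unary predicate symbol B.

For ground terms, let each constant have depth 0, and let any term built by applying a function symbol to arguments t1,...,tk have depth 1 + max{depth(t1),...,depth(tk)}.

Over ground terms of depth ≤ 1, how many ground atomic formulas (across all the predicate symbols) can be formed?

72

First count ground terms of depth ≤ 1.
Count level by level. With function symbols g/2, h/2, the terms of depth ≤ k are the 4 constants together with each function applied to depth-≤(k−1) tuples, so N_k = 4 + N_{k-1}^2 + N_{k-1}^2.
N_0 = 4
N_1 = 4 + 4^2 + 4^2 = 36
So |H| = 36.
For each predicate symbol, the number of ground atoms is |H| raised to its arity; summing:
  A: 36;  B: 36
Total ground atoms: 36 + 36 = 72.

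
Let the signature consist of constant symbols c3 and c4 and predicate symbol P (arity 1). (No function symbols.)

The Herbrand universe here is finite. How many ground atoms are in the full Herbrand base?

2

With no function symbols, the Herbrand universe is just the 2 constants.
Ground atoms per predicate: P: 2.
Herbrand base size = 2 = 2.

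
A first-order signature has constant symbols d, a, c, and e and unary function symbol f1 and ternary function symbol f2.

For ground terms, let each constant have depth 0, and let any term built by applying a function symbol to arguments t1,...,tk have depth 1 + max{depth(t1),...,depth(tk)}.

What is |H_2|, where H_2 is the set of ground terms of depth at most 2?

373324

Count level by level. With function symbols f1/1, f2/3, the terms of depth ≤ k are the 4 constants together with each function applied to depth-≤(k−1) tuples, so N_k = 4 + N_{k-1} + N_{k-1}^3.
N_0 = 4
N_1 = 4 + 4 + 4^3 = 72
N_2 = 4 + 72 + 72^3 = 373324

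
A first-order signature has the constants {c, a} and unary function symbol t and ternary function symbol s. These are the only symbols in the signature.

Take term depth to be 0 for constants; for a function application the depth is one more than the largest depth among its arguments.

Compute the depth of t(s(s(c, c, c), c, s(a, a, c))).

3

depth(s(c, c, c)) = 1 + max(0, 0, 0) = 1
depth(s(a, a, c)) = 1 + max(0, 0, 0) = 1
depth(s(s(c, c, c), c, s(a, a, c))) = 1 + max(1, 0, 1) = 2
depth(t(s(s(c, c, c), c, s(a, a, c)))) = 1 + depth(s(s(c, c, c), c, s(a, a, c))) = 1 + 2 = 3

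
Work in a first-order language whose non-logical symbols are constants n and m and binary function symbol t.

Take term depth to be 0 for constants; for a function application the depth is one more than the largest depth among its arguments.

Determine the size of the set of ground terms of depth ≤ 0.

2

If N_k denotes the number of depth-≤k ground terms, the 2 constants give N_0 = 2, and each function symbol of arity r contributes N_{k-1}^r new terms at level k: N_k = 2 + N_{k-1}^2.
N_0 = 2
Explicitly: n, m.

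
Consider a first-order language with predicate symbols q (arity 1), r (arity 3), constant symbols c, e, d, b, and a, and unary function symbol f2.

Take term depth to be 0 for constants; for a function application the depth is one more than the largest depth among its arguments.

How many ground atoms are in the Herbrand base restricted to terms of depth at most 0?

130

First count ground terms of depth ≤ 0.
If N_k denotes the number of depth-≤k ground terms, the 5 constants give N_0 = 5, and each function symbol of arity r contributes N_{k-1}^r new terms at level k: N_k = 5 + N_{k-1}.
N_0 = 5
Explicitly: c, e, d, b, a.
So |H| = 5.
Ground atoms are formed by filling each argument slot of a predicate with a term from H, so an r-ary predicate gives |H|^r atoms:
  q: 5;  r: 5^3 = 125
Total ground atoms: 5 + 125 = 130.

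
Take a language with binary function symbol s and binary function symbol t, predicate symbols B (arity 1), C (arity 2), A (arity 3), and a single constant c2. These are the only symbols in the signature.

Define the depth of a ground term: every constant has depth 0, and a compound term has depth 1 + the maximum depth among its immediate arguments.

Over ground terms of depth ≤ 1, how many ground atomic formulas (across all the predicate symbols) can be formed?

First count ground terms of depth ≤ 1.
Count level by level. With function symbols s/2, t/2, the terms of depth ≤ k are the 1 constant together with each function applied to depth-≤(k−1) tuples, so N_k = 1 + N_{k-1}^2 + N_{k-1}^2.
N_0 = 1
N_1 = 1 + 1^2 + 1^2 = 3
So |H| = 3.
A ground atom is a predicate applied to a tuple of terms from H, so the count is the sum over predicates of |H|^arity:
  B: 3;  C: 3^2 = 9;  A: 3^3 = 27
Total ground atoms: 3 + 9 + 27 = 39.

39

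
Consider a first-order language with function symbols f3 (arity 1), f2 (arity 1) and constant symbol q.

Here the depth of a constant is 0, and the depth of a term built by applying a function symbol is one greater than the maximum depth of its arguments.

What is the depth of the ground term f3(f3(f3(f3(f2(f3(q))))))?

depth(f3(q)) = 1 + depth(q) = 1 + 0 = 1
depth(f2(f3(q))) = 1 + depth(f3(q)) = 1 + 1 = 2
depth(f3(f2(f3(q)))) = 1 + depth(f2(f3(q))) = 1 + 2 = 3
depth(f3(f3(f2(f3(q))))) = 1 + depth(f3(f2(f3(q)))) = 1 + 3 = 4
depth(f3(f3(f3(f2(f3(q)))))) = 1 + depth(f3(f3(f2(f3(q))))) = 1 + 4 = 5
depth(f3(f3(f3(f3(f2(f3(q))))))) = 1 + depth(f3(f3(f3(f2(f3(q)))))) = 1 + 5 = 6

6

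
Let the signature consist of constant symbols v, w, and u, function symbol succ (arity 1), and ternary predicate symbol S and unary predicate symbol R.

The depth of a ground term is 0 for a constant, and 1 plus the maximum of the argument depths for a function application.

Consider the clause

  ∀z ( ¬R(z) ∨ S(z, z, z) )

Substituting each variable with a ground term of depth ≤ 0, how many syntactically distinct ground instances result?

Ground terms of depth ≤ 0:
  Count level by level. With function symbols succ/1, the terms of depth ≤ k are the 3 constants together with each function applied to depth-≤(k−1) tuples, so N_k = 3 + N_{k-1}.
  N_0 = 3
  Explicitly: v, w, u.
So there are 3 ground terms available for substitution.
The body mentions the single quantified variable z; since ground terms form a free algebra, no two substitutions collapse to the same formula.
Number of ground instances = 3.

3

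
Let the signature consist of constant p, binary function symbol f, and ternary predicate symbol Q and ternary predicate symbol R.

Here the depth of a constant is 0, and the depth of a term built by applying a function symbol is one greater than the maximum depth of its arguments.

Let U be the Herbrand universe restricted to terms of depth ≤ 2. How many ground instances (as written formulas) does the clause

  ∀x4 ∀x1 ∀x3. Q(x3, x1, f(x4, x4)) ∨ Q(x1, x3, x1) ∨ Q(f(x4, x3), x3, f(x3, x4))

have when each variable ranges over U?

Ground terms of depth ≤ 2:
  Write N_k for the number of ground terms of depth ≤ k. A term of depth ≤ k is either a constant or a function symbol applied to arguments of depth ≤ k−1, so N_k = 1 + N_{k-1}^2.
  N_0 = 1
  N_1 = 1 + 1^2 = 2
  N_2 = 1 + 2^2 = 5
  Explicitly: p, f(p, p), f(p, f(p, p)), f(f(p, p), p), f(f(p, p), f(p, p)).
So there are 5 ground terms available for substitution.
The body mentions every one of the 3 quantified variables; since ground terms form a free algebra, no two substitutions collapse to the same formula.
Number of ground instances = 5^3 = 125.

125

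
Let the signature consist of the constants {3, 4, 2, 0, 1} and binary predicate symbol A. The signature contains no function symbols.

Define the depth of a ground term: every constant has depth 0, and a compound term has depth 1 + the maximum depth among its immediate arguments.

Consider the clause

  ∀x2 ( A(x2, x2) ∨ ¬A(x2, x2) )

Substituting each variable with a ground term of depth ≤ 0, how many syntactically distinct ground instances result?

5

Ground terms of depth ≤ 0:
  With no function symbols every ground term is a constant, so there are exactly 5 ground terms at every depth bound.
  N_0 = 5
So there are 5 ground terms available for substitution.
There is 1 variable to instantiate (x2),  occurring in at least one literal, so different choices give different ground instances.
Number of ground instances = 5.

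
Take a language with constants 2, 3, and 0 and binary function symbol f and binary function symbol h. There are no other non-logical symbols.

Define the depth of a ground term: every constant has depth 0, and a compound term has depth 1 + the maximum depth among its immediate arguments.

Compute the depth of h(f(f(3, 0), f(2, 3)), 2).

3

depth(f(3, 0)) = 1 + max(0, 0) = 1
depth(f(2, 3)) = 1 + max(0, 0) = 1
depth(f(f(3, 0), f(2, 3))) = 1 + max(1, 1) = 2
depth(h(f(f(3, 0), f(2, 3)), 2)) = 1 + max(2, 0) = 3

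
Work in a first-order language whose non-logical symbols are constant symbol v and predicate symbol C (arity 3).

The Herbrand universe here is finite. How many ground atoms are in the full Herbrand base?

With no function symbols, the Herbrand universe is just the 1 constant.
Ground atoms per predicate: C: 1^3 = 1.
Herbrand base size = 1 = 1.

1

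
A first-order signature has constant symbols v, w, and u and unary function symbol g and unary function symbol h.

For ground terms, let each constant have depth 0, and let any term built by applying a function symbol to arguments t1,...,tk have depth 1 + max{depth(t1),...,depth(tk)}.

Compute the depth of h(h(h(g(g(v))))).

depth(g(v)) = 1 + depth(v) = 1 + 0 = 1
depth(g(g(v))) = 1 + depth(g(v)) = 1 + 1 = 2
depth(h(g(g(v)))) = 1 + depth(g(g(v))) = 1 + 2 = 3
depth(h(h(g(g(v))))) = 1 + depth(h(g(g(v)))) = 1 + 3 = 4
depth(h(h(h(g(g(v)))))) = 1 + depth(h(h(g(g(v))))) = 1 + 4 = 5

5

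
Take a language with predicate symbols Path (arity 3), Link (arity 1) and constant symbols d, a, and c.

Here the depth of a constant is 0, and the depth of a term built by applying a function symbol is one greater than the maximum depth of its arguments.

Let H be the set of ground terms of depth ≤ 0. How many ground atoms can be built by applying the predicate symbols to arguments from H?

30

First count ground terms of depth ≤ 0.
With no function symbols every ground term is a constant, so there are exactly 3 ground terms at every depth bound.
N_0 = 3
So |H| = 3.
For each predicate symbol, the number of ground atoms is |H| raised to its arity; summing:
  Path: 3^3 = 27;  Link: 3
Total ground atoms: 27 + 3 = 30.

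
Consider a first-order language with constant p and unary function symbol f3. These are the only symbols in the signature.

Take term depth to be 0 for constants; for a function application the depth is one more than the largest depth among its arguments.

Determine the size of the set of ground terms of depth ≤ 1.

Let N_k = |{terms of depth ≤ k}|. Then N_0 = 1 and N_k = 1 + N_{k-1} for k ≥ 1 (one summand per function symbol, arity giving the exponent).
N_0 = 1
N_1 = 1 + 1 = 2
Explicitly: p, f3(p).

2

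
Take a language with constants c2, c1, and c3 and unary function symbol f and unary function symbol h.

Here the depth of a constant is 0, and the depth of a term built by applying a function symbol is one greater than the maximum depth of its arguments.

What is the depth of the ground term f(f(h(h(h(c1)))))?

depth(h(c1)) = 1 + depth(c1) = 1 + 0 = 1
depth(h(h(c1))) = 1 + depth(h(c1)) = 1 + 1 = 2
depth(h(h(h(c1)))) = 1 + depth(h(h(c1))) = 1 + 2 = 3
depth(f(h(h(h(c1))))) = 1 + depth(h(h(h(c1)))) = 1 + 3 = 4
depth(f(f(h(h(h(c1)))))) = 1 + depth(f(h(h(h(c1))))) = 1 + 4 = 5

5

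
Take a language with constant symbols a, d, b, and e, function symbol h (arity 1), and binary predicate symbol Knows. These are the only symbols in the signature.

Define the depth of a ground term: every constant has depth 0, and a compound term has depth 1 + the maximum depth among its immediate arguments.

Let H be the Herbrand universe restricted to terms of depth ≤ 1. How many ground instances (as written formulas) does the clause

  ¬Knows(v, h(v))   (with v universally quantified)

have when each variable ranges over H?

Ground terms of depth ≤ 1:
  Write N_k for the number of ground terms of depth ≤ k. A term of depth ≤ k is either a constant or a function symbol applied to arguments of depth ≤ k−1, so N_k = 4 + N_{k-1}.
  N_0 = 4
  N_1 = 4 + 4 = 8
  Explicitly: a, d, b, e, h(a), h(d), h(b), h(e).
So there are 8 ground terms available for substitution.
There is 1 variable to instantiate (v),  occurring in at least one literal, so different choices give different ground instances.
Number of ground instances = 8.

8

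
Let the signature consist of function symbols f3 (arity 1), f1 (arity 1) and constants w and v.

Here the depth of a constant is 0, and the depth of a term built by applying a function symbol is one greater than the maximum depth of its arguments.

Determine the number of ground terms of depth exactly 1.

Let N_k = |{terms of depth ≤ k}|. Then N_0 = 2 and N_k = 2 + N_{k-1} + N_{k-1} for k ≥ 1 (one summand per function symbol, arity giving the exponent).
N_0 = 2
N_1 = 2 + 2 + 2 = 6
Terms of depth exactly 1: N_1 − N_0 = 6 − 2 = 4.

4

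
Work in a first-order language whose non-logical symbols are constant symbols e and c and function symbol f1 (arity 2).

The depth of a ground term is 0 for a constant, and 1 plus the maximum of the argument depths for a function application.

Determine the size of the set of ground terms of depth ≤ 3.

If N_k denotes the number of depth-≤k ground terms, the 2 constants give N_0 = 2, and each function symbol of arity r contributes N_{k-1}^r new terms at level k: N_k = 2 + N_{k-1}^2.
N_0 = 2
N_1 = 2 + 2^2 = 6
N_2 = 2 + 6^2 = 38
N_3 = 2 + 38^2 = 1446

1446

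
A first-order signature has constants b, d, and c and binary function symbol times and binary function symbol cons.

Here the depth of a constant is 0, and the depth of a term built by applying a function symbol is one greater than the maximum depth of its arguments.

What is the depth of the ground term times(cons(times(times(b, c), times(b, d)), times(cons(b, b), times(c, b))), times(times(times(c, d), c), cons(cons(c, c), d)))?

4

depth(times(b, c)) = 1 + max(0, 0) = 1
depth(times(b, d)) = 1 + max(0, 0) = 1
depth(times(times(b, c), times(b, d))) = 1 + max(1, 1) = 2
depth(cons(b, b)) = 1 + max(0, 0) = 1
depth(times(c, b)) = 1 + max(0, 0) = 1
depth(times(cons(b, b), times(c, b))) = 1 + max(1, 1) = 2
depth(cons(times(times(b, c), times(b, d)), times(cons(b, b), times(c, b)))) = 1 + max(2, 2) = 3
depth(times(c, d)) = 1 + max(0, 0) = 1
depth(times(times(c, d), c)) = 1 + max(1, 0) = 2
depth(cons(c, c)) = 1 + max(0, 0) = 1
depth(cons(cons(c, c), d)) = 1 + max(1, 0) = 2
depth(times(times(times(c, d), c), cons(cons(c, c), d))) = 1 + max(2, 2) = 3
depth(times(cons(times(times(b, c), times(b, d)), times(cons(b, b), times(c, b))), times(times(times(c, d), c), cons(cons(c, c), d)))) = 1 + max(3, 3) = 4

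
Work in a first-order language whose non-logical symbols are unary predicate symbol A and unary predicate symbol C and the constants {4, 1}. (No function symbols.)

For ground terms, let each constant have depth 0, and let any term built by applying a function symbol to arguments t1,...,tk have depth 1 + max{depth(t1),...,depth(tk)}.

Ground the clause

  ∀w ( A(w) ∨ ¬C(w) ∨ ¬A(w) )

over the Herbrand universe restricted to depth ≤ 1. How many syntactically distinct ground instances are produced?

Ground terms of depth ≤ 1:
  With no function symbols every ground term is a constant, so there are exactly 2 ground terms at every depth bound.
  N_0 = 2
  N_1 = 2
  Explicitly: 4, 1.
So there are 2 ground terms available for substitution.
The variable w ranges independently over the available ground terms, and distinct assignments produce distinct instances.
Number of ground instances = 2.

2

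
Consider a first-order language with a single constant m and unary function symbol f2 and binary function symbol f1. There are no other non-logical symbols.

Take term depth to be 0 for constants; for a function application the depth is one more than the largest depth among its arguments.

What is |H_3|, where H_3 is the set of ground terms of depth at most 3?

183

If N_k denotes the number of depth-≤k ground terms, the 1 constant gives N_0 = 1, and each function symbol of arity r contributes N_{k-1}^r new terms at level k: N_k = 1 + N_{k-1} + N_{k-1}^2.
N_0 = 1
N_1 = 1 + 1 + 1^2 = 3
N_2 = 1 + 3 + 3^2 = 13
N_3 = 1 + 13 + 13^2 = 183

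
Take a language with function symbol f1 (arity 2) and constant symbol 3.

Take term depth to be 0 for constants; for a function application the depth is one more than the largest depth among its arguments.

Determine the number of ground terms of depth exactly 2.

3

Let N_k count ground terms of depth at most k. Each non-constant term of depth ≤ k is some function symbol applied to depth-≤(k−1) arguments, giving N_k = 1 + N_{k-1}^2.
N_0 = 1
N_1 = 1 + 1^2 = 2
N_2 = 1 + 2^2 = 5
Terms of depth exactly 2: N_2 − N_1 = 5 − 2 = 3.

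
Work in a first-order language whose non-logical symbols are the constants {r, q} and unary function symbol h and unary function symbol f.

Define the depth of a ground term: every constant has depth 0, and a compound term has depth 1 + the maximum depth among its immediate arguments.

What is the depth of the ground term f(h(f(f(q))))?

depth(f(q)) = 1 + depth(q) = 1 + 0 = 1
depth(f(f(q))) = 1 + depth(f(q)) = 1 + 1 = 2
depth(h(f(f(q)))) = 1 + depth(f(f(q))) = 1 + 2 = 3
depth(f(h(f(f(q))))) = 1 + depth(h(f(f(q)))) = 1 + 3 = 4

4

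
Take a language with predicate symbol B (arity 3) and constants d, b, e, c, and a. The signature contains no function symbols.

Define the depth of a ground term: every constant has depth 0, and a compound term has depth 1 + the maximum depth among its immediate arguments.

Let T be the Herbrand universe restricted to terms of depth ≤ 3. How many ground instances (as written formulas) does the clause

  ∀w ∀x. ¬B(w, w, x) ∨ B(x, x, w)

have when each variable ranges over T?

25

Ground terms of depth ≤ 3:
  With no function symbols every ground term is a constant, so there are exactly 5 ground terms at every depth bound.
  N_0 = 5
  N_1 = 5
  N_2 = 5
  N_3 = 5
  Explicitly: d, b, e, c, a.
So there are 5 ground terms available for substitution.
The body mentions every one of the 2 quantified variables; since ground terms form a free algebra, no two substitutions collapse to the same formula.
Number of ground instances = 5^2 = 25.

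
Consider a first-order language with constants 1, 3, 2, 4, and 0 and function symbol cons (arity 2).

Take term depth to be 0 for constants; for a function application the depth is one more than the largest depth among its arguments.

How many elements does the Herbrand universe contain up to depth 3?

Count level by level. With function symbols cons/2, the terms of depth ≤ k are the 5 constants together with each function applied to depth-≤(k−1) tuples, so N_k = 5 + N_{k-1}^2.
N_0 = 5
N_1 = 5 + 5^2 = 30
N_2 = 5 + 30^2 = 905
N_3 = 5 + 905^2 = 819030

819030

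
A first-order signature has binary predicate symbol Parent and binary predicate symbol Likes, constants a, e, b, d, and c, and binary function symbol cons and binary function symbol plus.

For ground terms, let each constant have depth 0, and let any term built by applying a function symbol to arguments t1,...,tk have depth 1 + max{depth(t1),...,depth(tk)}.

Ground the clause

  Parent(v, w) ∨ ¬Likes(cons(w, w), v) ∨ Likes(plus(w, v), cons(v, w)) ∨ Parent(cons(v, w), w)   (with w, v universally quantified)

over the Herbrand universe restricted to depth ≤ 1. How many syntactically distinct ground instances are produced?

3025

Ground terms of depth ≤ 1:
  Let N_k = |{terms of depth ≤ k}|. Then N_0 = 5 and N_k = 5 + N_{k-1}^2 + N_{k-1}^2 for k ≥ 1 (one summand per function symbol, arity giving the exponent).
  N_0 = 5
  N_1 = 5 + 5^2 + 5^2 = 55
So there are 55 ground terms available for substitution.
The clause has 2 distinct variables (w, v), each appearing in the body. In the free term algebra distinct substitutions yield syntactically distinct ground instances.
Number of ground instances = 55^2 = 3025.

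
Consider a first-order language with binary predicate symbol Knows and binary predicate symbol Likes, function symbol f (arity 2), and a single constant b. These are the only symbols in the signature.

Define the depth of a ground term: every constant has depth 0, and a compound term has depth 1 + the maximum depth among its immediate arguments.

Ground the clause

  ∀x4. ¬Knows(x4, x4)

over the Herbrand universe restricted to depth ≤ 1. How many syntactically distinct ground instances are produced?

2

Ground terms of depth ≤ 1:
  Write N_k for the number of ground terms of depth ≤ k. A term of depth ≤ k is either a constant or a function symbol applied to arguments of depth ≤ k−1, so N_k = 1 + N_{k-1}^2.
  N_0 = 1
  N_1 = 1 + 1^2 = 2
So there are 2 ground terms available for substitution.
The body mentions the single quantified variable x4; since ground terms form a free algebra, no two substitutions collapse to the same formula.
Number of ground instances = 2.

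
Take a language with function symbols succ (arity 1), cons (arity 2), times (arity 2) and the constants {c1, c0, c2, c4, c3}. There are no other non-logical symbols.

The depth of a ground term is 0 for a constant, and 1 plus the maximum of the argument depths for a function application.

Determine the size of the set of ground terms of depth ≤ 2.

7265

Let N_k count ground terms of depth at most k. Each non-constant term of depth ≤ k is some function symbol applied to depth-≤(k−1) arguments, giving N_k = 5 + N_{k-1} + N_{k-1}^2 + N_{k-1}^2.
N_0 = 5
N_1 = 5 + 5 + 5^2 + 5^2 = 60
N_2 = 5 + 60 + 60^2 + 60^2 = 7265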